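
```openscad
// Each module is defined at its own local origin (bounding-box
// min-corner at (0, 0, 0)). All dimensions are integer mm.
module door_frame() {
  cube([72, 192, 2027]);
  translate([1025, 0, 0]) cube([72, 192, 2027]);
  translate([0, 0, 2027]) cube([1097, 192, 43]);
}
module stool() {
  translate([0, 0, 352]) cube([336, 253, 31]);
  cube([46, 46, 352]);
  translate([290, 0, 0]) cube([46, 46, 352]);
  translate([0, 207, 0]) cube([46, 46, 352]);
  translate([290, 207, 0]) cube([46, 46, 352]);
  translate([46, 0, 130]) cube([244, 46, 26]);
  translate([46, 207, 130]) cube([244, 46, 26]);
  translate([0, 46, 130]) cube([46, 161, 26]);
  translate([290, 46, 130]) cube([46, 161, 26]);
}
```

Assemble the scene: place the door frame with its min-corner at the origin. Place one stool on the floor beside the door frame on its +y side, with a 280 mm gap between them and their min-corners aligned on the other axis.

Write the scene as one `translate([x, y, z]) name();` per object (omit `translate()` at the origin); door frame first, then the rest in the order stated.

door_frame();
translate([0, 472, 0]) stool();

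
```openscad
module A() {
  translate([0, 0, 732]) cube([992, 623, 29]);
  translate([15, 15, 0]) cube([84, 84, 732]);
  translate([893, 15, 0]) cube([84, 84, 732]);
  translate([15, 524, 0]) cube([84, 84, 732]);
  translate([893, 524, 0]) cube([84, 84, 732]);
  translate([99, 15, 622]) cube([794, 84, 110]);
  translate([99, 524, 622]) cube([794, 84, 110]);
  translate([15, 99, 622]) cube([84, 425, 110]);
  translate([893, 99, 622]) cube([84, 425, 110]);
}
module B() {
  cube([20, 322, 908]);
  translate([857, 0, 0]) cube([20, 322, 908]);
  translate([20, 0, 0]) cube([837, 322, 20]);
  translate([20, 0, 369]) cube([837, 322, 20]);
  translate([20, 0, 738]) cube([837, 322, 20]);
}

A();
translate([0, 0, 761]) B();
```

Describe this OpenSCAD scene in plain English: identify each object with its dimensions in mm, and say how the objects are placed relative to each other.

A is a rectangular dining table. The top is 992×623×29 mm with its upper surface at z = 761 mm. It stands on four 84×84 mm square legs, each inset 15 mm from the nearest pair of top edges, running from the floor to the underside of the top. Four apron rails, 84 mm thick and 110 mm tall, run between adjacent legs with their top edges flush with the underside of the top and their outer faces flush with the legs' outer faces.

B is an open bookshelf. Two side panels, each 20 mm thick, 322 mm deep and 908 mm tall, stand 877 mm apart (outside-to-outside). Between them sit 3 shelves, each 20 mm thick and 322 mm deep, spanning the full gap between the sides. The bottom shelf rests on the floor (its underside at z = 0) and the clear gap between one shelf's top and the next shelf's underside is 349 mm.

The bookshelf is on top of the table.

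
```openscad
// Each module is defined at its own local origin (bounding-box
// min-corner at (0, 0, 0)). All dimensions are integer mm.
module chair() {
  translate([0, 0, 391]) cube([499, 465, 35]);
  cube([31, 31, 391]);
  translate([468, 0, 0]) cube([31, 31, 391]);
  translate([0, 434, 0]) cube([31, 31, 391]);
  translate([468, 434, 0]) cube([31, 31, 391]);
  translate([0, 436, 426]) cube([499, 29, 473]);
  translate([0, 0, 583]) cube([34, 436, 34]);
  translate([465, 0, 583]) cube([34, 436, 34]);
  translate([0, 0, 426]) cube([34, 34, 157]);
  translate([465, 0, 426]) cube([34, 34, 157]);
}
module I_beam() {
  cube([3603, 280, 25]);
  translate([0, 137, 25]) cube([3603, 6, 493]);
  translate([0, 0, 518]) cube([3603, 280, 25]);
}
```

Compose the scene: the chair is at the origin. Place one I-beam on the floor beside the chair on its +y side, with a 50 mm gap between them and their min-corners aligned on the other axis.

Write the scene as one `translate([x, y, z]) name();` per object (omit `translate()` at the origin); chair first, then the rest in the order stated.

chair();
translate([0, 515, 0]) I_beam();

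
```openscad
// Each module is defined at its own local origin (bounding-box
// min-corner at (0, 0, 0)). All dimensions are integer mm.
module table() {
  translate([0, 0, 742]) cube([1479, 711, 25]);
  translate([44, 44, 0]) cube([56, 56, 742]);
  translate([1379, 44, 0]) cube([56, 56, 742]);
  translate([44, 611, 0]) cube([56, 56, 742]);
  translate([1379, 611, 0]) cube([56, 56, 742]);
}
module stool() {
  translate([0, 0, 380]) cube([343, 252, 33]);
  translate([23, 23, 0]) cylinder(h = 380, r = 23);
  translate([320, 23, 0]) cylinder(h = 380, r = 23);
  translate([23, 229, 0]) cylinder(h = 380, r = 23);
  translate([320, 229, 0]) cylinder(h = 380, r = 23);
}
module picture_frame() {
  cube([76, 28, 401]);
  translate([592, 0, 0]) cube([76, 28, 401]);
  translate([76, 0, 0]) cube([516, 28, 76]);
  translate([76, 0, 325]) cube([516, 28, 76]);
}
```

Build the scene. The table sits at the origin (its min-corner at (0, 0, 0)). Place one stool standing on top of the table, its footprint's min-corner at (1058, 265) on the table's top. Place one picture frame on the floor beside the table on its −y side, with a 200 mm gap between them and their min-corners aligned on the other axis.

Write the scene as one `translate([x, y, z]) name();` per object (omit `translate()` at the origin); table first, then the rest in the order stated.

table();
translate([1058, 265, 767]) stool();
translate([0, -228, 0]) picture_frame();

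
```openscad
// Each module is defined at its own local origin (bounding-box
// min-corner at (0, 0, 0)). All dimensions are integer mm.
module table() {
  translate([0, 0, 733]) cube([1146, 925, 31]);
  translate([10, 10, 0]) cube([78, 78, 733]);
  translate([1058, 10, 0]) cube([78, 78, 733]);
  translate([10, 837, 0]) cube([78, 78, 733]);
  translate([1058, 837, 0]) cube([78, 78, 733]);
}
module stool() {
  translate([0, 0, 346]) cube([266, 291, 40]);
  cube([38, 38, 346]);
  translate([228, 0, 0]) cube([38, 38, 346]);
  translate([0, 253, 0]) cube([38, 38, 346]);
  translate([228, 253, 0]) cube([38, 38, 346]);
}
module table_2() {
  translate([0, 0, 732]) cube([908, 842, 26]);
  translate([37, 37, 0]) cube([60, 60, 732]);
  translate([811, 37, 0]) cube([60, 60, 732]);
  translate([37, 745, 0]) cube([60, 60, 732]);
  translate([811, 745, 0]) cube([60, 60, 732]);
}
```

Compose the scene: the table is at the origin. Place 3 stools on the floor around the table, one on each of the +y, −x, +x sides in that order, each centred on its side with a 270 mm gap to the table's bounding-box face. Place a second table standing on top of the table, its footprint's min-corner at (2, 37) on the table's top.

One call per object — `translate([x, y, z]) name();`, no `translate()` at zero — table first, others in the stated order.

table();
translate([440, 1195, 0]) stool();
translate([-536, 317, 0]) stool();
translate([1416, 317, 0]) stool();
translate([2, 37, 764]) table_2();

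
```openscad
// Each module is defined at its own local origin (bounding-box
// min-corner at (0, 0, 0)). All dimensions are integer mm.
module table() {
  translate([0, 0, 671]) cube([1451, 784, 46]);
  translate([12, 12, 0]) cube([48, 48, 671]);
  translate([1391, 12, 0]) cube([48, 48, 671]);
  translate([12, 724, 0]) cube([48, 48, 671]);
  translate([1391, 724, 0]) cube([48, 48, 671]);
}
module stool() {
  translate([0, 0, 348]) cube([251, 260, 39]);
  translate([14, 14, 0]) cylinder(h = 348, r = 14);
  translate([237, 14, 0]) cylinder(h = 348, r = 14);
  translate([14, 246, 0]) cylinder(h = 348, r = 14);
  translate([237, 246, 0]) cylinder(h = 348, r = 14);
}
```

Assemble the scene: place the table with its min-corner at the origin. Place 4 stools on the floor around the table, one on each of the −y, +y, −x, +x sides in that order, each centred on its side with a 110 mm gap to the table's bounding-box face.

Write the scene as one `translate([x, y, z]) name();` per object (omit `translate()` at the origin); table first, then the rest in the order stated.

table();
translate([600, -370, 0]) stool();
translate([600, 894, 0]) stool();
translate([-361, 262, 0]) stool();
translate([1561, 262, 0]) stool();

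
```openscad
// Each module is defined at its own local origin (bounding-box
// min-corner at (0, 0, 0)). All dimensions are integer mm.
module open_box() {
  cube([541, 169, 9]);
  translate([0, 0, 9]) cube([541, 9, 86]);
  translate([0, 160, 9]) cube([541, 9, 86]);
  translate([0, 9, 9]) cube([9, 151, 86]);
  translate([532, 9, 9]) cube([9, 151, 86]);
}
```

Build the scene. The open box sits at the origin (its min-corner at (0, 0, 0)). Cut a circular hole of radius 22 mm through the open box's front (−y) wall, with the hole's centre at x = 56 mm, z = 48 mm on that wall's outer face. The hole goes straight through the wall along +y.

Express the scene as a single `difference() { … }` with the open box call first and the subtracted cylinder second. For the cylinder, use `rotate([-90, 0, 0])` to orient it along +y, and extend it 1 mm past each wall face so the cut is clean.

difference() {
  open_box();
  translate([56, -1, 48]) rotate([-90, 0, 0]) cylinder(h = 11, r = 22);
}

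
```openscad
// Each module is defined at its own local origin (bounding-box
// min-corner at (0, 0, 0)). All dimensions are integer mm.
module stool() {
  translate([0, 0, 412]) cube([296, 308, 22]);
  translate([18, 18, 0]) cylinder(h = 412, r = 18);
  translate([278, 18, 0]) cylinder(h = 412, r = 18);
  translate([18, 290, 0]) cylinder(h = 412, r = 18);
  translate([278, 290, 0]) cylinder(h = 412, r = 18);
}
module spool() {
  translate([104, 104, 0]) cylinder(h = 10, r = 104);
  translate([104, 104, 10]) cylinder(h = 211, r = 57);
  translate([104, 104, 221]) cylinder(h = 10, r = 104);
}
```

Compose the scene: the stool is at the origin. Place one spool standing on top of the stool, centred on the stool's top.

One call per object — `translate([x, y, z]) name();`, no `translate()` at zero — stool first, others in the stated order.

stool();
translate([44, 50, 434]) spool();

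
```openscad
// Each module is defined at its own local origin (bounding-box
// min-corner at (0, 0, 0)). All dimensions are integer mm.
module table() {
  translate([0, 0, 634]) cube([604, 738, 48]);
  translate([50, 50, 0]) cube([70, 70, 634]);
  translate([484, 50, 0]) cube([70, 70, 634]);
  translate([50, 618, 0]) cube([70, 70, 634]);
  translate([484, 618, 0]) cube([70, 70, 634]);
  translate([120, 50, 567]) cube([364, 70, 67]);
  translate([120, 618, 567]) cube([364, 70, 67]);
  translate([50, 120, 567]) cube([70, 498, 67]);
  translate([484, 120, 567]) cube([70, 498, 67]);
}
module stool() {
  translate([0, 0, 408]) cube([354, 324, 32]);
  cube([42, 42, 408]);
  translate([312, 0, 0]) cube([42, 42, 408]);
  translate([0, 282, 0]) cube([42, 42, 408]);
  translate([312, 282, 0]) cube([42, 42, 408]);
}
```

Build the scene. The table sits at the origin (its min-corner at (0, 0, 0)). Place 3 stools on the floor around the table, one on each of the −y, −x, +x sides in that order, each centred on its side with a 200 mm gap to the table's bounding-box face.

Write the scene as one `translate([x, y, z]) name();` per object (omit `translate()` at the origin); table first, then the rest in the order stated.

table();
translate([125, -524, 0]) stool();
translate([-554, 207, 0]) stool();
translate([804, 207, 0]) stool();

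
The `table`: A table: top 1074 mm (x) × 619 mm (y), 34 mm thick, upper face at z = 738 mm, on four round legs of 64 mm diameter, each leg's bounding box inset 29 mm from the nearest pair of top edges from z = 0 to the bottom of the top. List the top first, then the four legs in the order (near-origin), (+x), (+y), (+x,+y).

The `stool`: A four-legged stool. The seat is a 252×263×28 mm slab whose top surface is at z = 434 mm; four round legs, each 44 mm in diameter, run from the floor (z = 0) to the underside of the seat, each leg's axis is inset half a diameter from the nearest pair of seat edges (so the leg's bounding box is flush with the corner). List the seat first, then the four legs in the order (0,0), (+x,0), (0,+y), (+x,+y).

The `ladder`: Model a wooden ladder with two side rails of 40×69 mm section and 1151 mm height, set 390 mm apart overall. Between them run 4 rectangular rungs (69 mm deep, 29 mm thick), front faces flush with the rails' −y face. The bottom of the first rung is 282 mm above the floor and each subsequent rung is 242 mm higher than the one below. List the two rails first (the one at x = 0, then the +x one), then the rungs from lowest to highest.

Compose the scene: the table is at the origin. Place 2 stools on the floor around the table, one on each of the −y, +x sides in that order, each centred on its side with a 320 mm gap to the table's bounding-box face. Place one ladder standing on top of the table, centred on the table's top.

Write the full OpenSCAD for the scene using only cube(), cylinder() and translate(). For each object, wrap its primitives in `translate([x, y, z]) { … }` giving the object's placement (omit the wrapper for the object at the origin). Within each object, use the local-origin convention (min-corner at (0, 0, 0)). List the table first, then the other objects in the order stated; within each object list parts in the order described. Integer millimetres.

translate([0, 0, 704]) cube([1074, 619, 34]);
translate([61, 61, 0]) cylinder(h = 704, r = 32);
translate([1013, 61, 0]) cylinder(h = 704, r = 32);
translate([61, 558, 0]) cylinder(h = 704, r = 32);
translate([1013, 558, 0]) cylinder(h = 704, r = 32);
translate([411, -583, 0]) {
  translate([0, 0, 406]) cube([252, 263, 28]);
  translate([22, 22, 0]) cylinder(h = 406, r = 22);
  translate([230, 22, 0]) cylinder(h = 406, r = 22);
  translate([22, 241, 0]) cylinder(h = 406, r = 22);
  translate([230, 241, 0]) cylinder(h = 406, r = 22);
}
translate([1394, 178, 0]) {
  translate([0, 0, 406]) cube([252, 263, 28]);
  translate([22, 22, 0]) cylinder(h = 406, r = 22);
  translate([230, 22, 0]) cylinder(h = 406, r = 22);
  translate([22, 241, 0]) cylinder(h = 406, r = 22);
  translate([230, 241, 0]) cylinder(h = 406, r = 22);
}
translate([342, 275, 738]) {
  cube([40, 69, 1151]);
  translate([350, 0, 0]) cube([40, 69, 1151]);
  translate([40, 0, 282]) cube([310, 69, 29]);
  translate([40, 0, 524]) cube([310, 69, 29]);
  translate([40, 0, 766]) cube([310, 69, 29]);
  translate([40, 0, 1008]) cube([310, 69, 29]);
}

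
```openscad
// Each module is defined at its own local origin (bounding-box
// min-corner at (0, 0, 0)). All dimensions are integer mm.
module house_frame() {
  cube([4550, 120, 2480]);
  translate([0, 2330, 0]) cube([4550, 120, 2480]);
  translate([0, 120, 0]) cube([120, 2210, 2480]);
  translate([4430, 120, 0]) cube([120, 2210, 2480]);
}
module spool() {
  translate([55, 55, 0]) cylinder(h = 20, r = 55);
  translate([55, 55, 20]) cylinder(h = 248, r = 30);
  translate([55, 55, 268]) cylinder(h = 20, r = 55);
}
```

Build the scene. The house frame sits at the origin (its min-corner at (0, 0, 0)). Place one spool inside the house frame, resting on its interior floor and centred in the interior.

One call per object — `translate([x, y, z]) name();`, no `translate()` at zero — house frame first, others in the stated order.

house_frame();
translate([2220, 1170, 0]) spool();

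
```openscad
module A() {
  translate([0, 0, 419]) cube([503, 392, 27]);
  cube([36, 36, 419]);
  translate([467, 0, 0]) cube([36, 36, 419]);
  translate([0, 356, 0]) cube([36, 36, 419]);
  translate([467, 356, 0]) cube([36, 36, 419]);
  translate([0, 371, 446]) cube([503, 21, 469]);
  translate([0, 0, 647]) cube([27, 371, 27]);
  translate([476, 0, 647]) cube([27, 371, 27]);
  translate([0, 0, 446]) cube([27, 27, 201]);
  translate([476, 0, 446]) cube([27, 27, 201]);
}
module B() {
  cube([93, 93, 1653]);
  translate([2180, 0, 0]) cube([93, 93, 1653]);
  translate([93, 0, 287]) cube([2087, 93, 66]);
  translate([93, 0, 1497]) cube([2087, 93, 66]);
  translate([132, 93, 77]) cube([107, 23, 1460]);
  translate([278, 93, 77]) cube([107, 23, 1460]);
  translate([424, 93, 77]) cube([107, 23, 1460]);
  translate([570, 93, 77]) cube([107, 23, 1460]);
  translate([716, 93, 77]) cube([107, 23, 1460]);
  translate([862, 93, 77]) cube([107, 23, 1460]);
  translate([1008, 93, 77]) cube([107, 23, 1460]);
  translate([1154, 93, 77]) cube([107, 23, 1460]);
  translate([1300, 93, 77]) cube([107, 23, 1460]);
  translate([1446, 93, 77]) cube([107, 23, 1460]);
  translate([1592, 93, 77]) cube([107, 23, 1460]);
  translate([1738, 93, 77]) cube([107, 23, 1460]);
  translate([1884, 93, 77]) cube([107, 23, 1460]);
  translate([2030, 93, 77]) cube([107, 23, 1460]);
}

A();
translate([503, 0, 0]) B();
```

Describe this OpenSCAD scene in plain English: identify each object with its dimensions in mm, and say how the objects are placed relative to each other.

A is a chair: 503×392 mm seat, 27 mm thick, top at z = 446 mm, on four 36 mm square corner legs flush with the seat edges. A 21 mm thick backrest slab spans the full seat width, extending 469 mm above the seat top, its back face flush with the seat's +y edge. Two armrests of 27×27 mm section run along each side from the seat's front edge to the front of the backrest, top faces 228 mm above the seat top and outer faces flush with the seat's x-edges; a 27×27 mm post under the front of each armrest stands on the seat at the front corner.

B is a fence section. Two 93×93 mm posts, 1653 mm tall, stand on the floor with a clear span of 2087 mm between their inner faces. Two horizontal rails of 93×66 mm section span the gap between the posts with their undersides at z = 287 mm and z = 1497 mm, flush with the posts' −y face. 14 pickets, each 107 mm wide, 23 mm thick and 1460 mm tall, are fixed to the +y face of the rails with their bottoms at z = 77 mm, evenly spaced across the span with equal gaps (rounded down to the nearest mm) at the −x end and between each pair — any rounding remainder accumulates at the +x end.

The fence section is against the chair's +x side, with their −y faces flush.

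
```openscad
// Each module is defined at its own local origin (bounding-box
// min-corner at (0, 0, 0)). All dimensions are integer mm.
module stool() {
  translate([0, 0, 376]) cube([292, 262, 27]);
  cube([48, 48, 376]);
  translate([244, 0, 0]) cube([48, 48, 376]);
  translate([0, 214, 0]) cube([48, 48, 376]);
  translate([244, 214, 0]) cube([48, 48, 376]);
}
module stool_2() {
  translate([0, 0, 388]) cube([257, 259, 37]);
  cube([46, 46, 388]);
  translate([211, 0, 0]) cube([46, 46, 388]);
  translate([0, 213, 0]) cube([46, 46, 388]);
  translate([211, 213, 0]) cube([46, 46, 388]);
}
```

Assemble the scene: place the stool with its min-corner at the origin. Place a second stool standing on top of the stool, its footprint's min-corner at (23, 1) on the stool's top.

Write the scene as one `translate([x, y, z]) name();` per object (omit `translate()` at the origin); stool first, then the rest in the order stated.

stool();
translate([23, 1, 403]) stool_2();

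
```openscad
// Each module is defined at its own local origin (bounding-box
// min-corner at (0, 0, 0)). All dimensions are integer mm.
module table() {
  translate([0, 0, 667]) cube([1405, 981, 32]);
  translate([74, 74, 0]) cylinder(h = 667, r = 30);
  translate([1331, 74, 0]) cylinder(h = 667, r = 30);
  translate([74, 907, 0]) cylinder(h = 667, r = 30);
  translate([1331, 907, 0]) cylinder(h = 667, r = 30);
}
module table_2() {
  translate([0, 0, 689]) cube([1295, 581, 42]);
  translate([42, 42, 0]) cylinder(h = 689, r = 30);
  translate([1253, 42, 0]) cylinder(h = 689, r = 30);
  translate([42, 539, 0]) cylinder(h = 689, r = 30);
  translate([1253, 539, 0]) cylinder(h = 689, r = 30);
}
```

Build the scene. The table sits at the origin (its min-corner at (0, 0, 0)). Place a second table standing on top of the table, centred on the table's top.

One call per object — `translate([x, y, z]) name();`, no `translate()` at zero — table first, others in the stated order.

table();
translate([55, 200, 699]) table_2();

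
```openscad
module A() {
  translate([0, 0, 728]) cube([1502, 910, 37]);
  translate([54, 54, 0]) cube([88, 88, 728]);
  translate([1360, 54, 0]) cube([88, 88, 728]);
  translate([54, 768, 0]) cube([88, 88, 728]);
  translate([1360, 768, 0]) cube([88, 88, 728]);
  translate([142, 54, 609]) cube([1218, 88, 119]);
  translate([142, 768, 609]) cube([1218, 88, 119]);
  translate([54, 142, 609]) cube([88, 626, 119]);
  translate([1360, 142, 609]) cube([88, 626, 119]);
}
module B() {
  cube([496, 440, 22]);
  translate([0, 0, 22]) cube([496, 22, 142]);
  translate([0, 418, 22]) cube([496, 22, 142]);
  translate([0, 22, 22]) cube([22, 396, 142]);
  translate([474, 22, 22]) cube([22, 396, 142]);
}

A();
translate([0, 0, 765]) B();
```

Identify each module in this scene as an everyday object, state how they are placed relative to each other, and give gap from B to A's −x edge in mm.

The open box's min-x is at 0; the table's min-x is 0; gap = 0 mm.

A is a table. B is an open box. The open box is on top of the table. The gap from the open box to the table's −x edge is 0 mm.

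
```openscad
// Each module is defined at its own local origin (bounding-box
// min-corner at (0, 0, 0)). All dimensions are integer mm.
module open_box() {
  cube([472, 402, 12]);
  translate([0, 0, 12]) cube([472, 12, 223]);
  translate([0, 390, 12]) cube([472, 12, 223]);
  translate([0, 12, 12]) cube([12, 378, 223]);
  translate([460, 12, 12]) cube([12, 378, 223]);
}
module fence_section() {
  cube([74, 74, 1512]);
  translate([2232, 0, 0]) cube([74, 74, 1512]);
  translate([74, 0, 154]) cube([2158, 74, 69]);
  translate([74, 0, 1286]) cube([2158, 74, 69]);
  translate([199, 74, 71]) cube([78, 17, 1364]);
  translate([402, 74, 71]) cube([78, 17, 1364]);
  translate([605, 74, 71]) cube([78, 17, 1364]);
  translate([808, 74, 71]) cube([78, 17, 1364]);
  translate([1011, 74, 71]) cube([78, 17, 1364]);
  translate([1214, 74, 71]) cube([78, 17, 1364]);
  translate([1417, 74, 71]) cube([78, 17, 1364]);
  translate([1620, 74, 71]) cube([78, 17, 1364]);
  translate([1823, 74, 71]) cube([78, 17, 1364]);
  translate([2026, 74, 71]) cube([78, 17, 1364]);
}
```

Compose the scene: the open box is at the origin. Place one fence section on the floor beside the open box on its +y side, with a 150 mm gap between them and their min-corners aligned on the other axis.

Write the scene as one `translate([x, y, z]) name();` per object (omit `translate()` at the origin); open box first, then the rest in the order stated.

open_box();
translate([0, 552, 0]) fence_section();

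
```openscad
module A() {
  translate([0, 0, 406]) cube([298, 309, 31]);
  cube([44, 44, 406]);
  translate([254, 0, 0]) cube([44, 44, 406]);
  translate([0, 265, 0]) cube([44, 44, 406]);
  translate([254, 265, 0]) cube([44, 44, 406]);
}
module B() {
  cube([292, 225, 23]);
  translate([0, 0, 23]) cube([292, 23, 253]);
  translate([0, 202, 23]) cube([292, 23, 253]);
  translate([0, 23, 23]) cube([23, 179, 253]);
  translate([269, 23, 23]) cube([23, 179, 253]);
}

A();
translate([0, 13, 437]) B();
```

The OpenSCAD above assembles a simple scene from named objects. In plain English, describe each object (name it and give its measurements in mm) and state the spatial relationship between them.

A is a four-legged stool. The seat is a 298×309×31 mm slab whose top surface is at z = 437 mm; four square legs, each 44×44 mm in cross-section, run from the floor (z = 0) to the underside of the seat, each flush with a corner of the seat.

B is an open-topped rectangular box: outside dimensions 292×225×276 mm, with a uniform wall and base thickness of 23 mm. The base is a full 292×225 slab on the floor; four walls sit on top of the base. The front and back walls (the −y and +y sides) span the full width; the two side walls fit between them.

The open box is on top of the stool.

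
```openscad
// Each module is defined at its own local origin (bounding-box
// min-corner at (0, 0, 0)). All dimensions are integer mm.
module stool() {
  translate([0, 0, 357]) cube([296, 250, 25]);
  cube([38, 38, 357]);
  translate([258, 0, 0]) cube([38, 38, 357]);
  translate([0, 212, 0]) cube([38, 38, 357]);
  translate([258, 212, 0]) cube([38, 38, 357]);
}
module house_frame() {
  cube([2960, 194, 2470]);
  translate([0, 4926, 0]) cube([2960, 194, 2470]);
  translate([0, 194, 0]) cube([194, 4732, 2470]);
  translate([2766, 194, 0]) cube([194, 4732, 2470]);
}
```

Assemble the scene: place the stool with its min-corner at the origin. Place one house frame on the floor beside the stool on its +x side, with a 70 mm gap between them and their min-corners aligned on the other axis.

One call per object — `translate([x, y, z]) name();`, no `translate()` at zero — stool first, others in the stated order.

stool();
translate([366, 0, 0]) house_frame();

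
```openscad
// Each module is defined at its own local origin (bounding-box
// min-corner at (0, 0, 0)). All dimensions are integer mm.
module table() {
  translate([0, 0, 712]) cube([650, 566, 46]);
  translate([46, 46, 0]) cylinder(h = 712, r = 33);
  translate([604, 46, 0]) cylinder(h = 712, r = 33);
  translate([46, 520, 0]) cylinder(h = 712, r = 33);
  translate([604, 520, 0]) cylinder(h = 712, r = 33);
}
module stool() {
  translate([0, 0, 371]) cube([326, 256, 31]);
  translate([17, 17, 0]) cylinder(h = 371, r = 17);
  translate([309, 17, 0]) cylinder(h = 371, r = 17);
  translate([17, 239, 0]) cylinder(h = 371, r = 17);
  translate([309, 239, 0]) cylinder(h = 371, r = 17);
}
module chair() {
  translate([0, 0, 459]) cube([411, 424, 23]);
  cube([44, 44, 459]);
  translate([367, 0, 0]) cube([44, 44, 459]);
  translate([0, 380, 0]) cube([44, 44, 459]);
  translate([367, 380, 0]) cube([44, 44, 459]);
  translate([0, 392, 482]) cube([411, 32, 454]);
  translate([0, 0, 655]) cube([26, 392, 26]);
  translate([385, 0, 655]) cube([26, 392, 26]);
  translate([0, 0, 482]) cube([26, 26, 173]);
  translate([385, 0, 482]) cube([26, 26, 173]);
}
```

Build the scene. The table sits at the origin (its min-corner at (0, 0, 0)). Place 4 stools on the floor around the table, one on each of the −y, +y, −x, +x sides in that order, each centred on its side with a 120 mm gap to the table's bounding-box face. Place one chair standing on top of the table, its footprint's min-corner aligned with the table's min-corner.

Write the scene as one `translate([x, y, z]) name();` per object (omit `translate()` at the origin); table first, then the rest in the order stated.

table();
translate([162, -376, 0]) stool();
translate([162, 686, 0]) stool();
translate([-446, 155, 0]) stool();
translate([770, 155, 0]) stool();
translate([0, 0, 758]) chair();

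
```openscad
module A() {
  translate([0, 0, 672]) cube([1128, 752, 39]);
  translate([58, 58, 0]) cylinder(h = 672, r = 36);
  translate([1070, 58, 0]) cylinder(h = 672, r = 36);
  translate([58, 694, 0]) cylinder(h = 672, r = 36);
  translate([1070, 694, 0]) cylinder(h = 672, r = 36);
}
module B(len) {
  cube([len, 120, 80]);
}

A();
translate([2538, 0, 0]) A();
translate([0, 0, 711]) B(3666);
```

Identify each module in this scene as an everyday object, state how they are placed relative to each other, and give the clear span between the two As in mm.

Second table starts at x = 2538; first ends at x = 1128; clear span = 2538 − 1128 = 1410 mm.

A is a table. B is a beam. A beam spans the tops of two tables. The clear span between the two tables is 1410 mm.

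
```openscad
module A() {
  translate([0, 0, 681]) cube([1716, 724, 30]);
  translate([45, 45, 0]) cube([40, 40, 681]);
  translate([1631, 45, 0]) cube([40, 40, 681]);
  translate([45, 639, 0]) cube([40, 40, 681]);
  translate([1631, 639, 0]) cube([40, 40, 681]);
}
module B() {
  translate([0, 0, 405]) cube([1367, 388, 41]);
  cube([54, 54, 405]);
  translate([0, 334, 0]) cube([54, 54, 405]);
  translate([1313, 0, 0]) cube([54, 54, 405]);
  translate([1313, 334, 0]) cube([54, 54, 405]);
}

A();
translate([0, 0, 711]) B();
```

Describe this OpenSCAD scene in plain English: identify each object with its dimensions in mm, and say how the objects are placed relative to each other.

A is a rectangular dining table. The top is 1716×724×30 mm with its upper surface at z = 711 mm. It stands on four 40×40 mm square legs, each inset 45 mm from the nearest pair of top edges, running from the floor to the underside of the top.

B is a bench: a 1367×388 mm seat slab, 41 mm thick, top at z = 446 mm, on four 54×54 mm square legs flush with the seat corners and standing on z = 0.

The bench is on top of the table.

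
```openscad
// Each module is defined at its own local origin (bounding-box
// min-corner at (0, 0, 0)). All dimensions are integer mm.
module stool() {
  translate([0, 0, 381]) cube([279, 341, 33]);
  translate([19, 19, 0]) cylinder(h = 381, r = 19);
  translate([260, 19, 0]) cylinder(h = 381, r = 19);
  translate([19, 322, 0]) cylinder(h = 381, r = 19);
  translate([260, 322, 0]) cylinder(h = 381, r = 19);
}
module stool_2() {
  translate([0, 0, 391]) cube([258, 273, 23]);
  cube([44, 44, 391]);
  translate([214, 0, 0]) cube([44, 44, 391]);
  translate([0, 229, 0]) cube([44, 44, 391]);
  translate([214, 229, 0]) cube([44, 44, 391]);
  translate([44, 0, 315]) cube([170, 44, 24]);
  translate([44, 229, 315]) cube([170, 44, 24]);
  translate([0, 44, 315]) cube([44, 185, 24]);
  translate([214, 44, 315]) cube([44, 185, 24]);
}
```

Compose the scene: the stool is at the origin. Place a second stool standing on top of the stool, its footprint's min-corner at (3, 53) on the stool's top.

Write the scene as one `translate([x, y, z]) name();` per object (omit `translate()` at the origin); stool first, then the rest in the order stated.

stool();
translate([3, 53, 414]) stool_2();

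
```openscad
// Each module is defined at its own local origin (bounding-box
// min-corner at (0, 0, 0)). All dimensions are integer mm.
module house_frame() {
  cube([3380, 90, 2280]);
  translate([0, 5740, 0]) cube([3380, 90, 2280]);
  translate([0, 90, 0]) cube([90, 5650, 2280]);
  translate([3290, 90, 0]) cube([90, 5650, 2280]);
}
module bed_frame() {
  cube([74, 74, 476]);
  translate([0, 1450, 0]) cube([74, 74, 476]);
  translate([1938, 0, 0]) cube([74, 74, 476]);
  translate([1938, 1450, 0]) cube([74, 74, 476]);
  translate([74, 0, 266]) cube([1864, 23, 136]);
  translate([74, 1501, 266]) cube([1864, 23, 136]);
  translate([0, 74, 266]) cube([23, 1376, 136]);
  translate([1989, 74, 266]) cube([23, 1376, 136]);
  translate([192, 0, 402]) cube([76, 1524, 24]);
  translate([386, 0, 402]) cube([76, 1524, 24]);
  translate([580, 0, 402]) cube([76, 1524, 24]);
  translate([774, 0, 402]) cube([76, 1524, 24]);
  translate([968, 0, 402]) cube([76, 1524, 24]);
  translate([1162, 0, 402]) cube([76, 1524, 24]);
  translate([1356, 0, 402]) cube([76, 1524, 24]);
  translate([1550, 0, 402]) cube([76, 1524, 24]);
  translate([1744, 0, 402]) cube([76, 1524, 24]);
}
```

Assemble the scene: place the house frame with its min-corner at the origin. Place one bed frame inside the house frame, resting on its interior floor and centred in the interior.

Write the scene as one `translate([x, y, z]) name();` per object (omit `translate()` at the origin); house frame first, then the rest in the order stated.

house_frame();
translate([684, 2153, 0]) bed_frame();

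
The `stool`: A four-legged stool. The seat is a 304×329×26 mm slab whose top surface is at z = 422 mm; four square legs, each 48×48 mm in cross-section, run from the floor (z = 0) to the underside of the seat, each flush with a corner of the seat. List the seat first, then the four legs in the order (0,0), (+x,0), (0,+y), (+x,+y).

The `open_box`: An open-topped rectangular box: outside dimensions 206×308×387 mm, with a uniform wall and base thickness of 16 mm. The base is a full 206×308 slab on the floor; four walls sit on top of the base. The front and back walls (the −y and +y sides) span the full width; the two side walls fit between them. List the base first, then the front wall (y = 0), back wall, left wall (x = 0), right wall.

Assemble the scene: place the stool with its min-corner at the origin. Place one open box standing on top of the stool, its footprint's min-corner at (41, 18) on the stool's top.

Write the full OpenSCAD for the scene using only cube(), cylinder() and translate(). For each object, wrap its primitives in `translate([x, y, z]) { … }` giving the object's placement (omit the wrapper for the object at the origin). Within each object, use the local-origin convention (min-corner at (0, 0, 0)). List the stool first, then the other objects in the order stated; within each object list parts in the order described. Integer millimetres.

translate([0, 0, 396]) cube([304, 329, 26]);
cube([48, 48, 396]);
translate([256, 0, 0]) cube([48, 48, 396]);
translate([0, 281, 0]) cube([48, 48, 396]);
translate([256, 281, 0]) cube([48, 48, 396]);
translate([41, 18, 422]) {
  cube([206, 308, 16]);
  translate([0, 0, 16]) cube([206, 16, 371]);
  translate([0, 292, 16]) cube([206, 16, 371]);
  translate([0, 16, 16]) cube([16, 276, 371]);
  translate([190, 16, 16]) cube([16, 276, 371]);
}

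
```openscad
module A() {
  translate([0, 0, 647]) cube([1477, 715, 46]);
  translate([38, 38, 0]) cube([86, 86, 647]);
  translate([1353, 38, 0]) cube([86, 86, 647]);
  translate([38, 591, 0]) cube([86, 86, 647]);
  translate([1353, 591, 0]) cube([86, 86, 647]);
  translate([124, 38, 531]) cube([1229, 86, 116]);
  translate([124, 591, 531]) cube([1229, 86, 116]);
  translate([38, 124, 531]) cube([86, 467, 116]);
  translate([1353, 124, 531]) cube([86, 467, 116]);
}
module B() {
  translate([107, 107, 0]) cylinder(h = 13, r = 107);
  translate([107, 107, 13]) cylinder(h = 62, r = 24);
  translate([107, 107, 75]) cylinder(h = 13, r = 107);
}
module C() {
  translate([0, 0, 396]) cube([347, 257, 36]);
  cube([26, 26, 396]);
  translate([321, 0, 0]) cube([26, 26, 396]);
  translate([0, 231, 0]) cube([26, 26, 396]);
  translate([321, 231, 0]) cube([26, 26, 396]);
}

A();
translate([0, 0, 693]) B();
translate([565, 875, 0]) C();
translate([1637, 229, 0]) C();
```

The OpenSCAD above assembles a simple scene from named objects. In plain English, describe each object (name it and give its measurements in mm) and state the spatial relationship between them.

A is a table with a 1477×715 mm rectangular top, 46 mm thick, top surface at z = 693 mm, supported by four 86×86 mm square legs, each inset 38 mm from the nearest pair of top edges, running from the floor. Four apron rails, 86 mm thick and 116 mm tall, run between adjacent legs with their top edges flush with the underside of the top and their outer faces flush with the legs' outer faces.

B is a spool: two coaxial disc flanges of radius 107 mm and thickness 13 mm, joined by a core cylinder of radius 24 mm and height 62 mm. The lower flange rests on z = 0 and the three cylinders share a vertical axis.

C is a four-legged stool. The seat is a 347×257×36 mm slab whose top surface is at z = 432 mm; four square legs, each 26×26 mm in cross-section, run from the floor (z = 0) to the underside of the seat, each flush with a corner of the seat.

The spool is on top of the table. Two stools sit around the table at the +y, +x sides.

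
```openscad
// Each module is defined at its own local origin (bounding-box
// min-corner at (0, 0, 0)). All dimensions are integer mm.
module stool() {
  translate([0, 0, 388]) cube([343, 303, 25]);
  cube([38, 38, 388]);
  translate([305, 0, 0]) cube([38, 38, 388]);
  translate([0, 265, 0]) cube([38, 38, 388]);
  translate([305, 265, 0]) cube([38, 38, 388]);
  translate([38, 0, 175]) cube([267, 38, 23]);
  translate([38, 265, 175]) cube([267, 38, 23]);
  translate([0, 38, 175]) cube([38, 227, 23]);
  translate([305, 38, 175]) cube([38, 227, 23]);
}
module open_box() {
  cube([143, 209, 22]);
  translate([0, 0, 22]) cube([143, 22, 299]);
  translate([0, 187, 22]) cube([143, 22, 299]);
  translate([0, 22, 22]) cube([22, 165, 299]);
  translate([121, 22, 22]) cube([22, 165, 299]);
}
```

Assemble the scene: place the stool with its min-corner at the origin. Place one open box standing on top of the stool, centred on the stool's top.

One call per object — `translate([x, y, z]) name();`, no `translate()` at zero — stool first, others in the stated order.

stool();
translate([100, 47, 413]) open_box();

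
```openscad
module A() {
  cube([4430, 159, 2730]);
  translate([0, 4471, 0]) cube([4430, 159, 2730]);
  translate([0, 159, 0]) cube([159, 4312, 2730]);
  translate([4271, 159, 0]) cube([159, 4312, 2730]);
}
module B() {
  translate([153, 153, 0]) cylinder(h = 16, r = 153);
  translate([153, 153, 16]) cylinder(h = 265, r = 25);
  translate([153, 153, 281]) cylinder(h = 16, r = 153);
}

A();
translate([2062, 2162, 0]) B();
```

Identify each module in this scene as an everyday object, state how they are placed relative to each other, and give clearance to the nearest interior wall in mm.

A is a house frame. B is a spool. The spool sits inside the house frame, centred. The clearance to the nearest interior wall is 1903 mm.

Clearances: x = 1903, y = 2003; minimum 1903 mm.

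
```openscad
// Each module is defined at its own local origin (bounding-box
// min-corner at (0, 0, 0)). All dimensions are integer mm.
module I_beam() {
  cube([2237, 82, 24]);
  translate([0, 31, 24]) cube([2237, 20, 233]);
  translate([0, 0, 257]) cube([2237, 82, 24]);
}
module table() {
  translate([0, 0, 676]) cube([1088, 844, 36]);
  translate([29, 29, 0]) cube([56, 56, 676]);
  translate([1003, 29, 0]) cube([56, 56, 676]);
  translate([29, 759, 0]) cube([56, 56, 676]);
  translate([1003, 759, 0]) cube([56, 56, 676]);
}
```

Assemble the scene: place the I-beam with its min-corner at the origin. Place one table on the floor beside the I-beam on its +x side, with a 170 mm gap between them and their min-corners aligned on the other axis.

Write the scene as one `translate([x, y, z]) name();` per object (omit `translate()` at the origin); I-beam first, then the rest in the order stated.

I_beam();
translate([2407, 0, 0]) table();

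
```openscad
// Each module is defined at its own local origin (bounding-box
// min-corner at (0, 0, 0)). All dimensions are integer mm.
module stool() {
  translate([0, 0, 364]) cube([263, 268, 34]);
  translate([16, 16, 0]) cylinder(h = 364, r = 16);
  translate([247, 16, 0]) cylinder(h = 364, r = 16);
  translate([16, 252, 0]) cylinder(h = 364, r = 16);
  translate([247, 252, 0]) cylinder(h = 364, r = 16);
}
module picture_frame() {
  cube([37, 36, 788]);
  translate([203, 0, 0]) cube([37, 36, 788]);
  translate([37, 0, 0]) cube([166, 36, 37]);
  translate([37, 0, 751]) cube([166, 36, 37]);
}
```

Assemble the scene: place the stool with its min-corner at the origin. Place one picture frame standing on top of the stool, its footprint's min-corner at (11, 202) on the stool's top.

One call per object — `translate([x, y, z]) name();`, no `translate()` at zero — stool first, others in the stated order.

stool();
translate([11, 202, 398]) picture_frame();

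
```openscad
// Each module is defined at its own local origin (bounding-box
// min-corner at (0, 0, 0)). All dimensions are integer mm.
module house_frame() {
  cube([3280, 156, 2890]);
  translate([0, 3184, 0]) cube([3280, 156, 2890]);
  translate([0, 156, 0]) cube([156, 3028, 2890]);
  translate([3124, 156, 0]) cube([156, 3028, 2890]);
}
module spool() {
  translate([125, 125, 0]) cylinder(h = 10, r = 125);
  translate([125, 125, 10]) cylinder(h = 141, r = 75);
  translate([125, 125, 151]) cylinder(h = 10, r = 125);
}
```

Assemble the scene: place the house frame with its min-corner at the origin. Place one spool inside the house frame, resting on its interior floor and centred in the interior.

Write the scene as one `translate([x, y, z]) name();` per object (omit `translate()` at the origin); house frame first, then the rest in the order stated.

house_frame();
translate([1515, 1545, 0]) spool();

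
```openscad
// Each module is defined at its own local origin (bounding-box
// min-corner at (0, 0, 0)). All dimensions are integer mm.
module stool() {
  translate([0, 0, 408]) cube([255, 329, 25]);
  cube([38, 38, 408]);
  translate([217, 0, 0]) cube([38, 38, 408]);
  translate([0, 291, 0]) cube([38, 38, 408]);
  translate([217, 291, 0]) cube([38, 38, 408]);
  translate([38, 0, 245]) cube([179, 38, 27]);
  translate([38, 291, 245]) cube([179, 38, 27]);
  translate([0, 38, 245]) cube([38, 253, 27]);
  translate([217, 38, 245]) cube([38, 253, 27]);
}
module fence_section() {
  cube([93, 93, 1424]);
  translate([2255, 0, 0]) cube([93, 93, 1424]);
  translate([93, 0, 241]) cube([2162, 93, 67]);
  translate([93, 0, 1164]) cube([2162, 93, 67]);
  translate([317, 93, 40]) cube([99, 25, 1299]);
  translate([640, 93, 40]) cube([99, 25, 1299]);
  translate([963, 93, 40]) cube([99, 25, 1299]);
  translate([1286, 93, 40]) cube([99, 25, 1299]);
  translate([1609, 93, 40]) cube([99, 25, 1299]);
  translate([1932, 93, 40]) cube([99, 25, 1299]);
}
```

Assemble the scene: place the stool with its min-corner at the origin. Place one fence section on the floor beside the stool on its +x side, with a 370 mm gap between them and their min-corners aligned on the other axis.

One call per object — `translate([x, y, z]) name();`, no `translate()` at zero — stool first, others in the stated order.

stool();
translate([625, 0, 0]) fence_section();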